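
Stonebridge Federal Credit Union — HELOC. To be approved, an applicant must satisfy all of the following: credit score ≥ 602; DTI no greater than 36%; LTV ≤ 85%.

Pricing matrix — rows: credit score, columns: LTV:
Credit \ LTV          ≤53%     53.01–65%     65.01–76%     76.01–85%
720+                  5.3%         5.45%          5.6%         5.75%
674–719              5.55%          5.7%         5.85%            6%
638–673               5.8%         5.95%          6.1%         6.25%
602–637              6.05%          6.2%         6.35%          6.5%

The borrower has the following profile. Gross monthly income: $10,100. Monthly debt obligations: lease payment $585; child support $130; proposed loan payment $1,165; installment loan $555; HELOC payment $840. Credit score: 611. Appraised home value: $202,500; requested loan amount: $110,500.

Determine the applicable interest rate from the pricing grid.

Credit score 611 ≥ 602; Total monthly debts = (585 + 130 + 1,165 + 555 + 840) = 3,275. Debt-to-income = 3,275/10,100 = 32.4% — meets 36% limit
Loan-to-value = 110,500/202,500 = 54.6% — pass (85% max)
Row: 611 falls in 602–637. Column: 54.6% falls in 53.01–65%. Rate = 6.2%.

6.2%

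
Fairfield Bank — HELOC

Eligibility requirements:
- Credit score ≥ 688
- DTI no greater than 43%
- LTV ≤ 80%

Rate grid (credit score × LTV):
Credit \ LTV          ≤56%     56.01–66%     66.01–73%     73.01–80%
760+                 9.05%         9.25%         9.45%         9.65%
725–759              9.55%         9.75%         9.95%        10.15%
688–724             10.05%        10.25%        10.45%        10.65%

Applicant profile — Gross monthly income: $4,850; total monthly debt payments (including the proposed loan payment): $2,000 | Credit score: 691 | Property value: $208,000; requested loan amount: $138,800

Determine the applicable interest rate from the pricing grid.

10.45%

Credit score 691 ≥ 688; DTI = 2,000/4,850 = 41.2% ≤ 43%
LTV: 138,800 ÷ 208,000 = 66.7%, within 80% cap
Credit 691 → row 688–724; LTV 66.7% → column 66.01–73%. Grid cell → 10.45%.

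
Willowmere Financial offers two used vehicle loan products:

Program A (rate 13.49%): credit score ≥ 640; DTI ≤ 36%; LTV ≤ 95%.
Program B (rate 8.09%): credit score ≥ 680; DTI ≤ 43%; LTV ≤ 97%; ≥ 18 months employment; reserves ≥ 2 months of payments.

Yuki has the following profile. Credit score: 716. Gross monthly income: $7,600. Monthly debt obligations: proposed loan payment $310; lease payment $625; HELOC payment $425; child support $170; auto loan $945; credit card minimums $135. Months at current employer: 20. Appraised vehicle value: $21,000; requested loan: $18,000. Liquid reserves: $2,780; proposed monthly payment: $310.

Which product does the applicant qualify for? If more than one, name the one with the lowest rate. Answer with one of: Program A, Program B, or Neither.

Program B

Total debts = (310 + 625 + 425 + 170 + 945 + 135) = 2,610; DTI = 2,610/7,600 = 34.3%.
LTV = 18,000/21,000 = 85.7%.
Reserves = 2,780/310 = 9.0 months.
Program A: score 716 ≥ 640; DTI 34.3% ≤ 36%; LTV 85.7% ≤ 95% → qualifies.
Program B: score 716 ≥ 680; DTI 34.3% ≤ 43%; LTV 85.7% ≤ 97%; employment 20 ≥ 18 mo; reserves 9.0 ≥ 2 mo → qualifies.
Qualifying: Program A, Program B. Lowest rate is 8.09% → Program B.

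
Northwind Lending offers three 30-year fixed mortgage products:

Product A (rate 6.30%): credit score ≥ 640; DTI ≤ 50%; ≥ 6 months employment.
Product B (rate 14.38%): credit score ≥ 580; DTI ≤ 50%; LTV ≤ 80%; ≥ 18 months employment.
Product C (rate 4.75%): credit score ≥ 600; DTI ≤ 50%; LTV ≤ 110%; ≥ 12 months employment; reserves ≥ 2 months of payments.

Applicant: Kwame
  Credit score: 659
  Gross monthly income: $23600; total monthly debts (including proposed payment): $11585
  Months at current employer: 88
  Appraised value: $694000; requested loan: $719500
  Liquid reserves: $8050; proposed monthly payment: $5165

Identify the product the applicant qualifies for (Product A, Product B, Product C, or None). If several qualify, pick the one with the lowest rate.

Product A

DTI = 11,585/23,600 = 49.1%.
LTV = 719,500/694,000 = 103.7%.
Reserves = 8,050/5,165 = 1.6 months.
Product A: score 659 ≥ 640; DTI 49.1% ≤ 50%; employment 88 ≥ 6 mo → qualifies.
Product B: score 659 ≥ 580; DTI 49.1% ≤ 50%; LTV 103.7% > 80%; employment 88 ≥ 18 mo → does not qualify.
Product C: score 659 ≥ 600; DTI 49.1% ≤ 50%; LTV 103.7% ≤ 110%; employment 88 ≥ 12 mo; reserves 1.6 < 2 mo → does not qualify.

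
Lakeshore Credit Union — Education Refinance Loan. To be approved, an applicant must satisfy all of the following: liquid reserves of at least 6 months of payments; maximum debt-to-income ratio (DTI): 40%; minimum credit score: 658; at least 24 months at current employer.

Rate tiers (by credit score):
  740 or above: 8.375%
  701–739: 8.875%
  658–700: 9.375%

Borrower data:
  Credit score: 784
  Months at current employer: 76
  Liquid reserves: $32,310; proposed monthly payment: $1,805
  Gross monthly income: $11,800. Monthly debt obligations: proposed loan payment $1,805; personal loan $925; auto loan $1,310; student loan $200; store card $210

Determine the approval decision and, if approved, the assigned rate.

Approved at 8.375%

Credit score 784 ≥ 658 (meets minimum)
Employment 76 ≥ 24 months
Reserves: 32,310 ÷ 1,805 = 17.9 months (meets 6-month minimum)
Total monthly debts = (1,805 + 925 + 1,310 + 200 + 210) = 4,450. Debt-to-income = 4,450/11,800 = 37.7% — meets 40% limit
All requirements met. Score 784 falls in the 740 or above tier → 8.375%.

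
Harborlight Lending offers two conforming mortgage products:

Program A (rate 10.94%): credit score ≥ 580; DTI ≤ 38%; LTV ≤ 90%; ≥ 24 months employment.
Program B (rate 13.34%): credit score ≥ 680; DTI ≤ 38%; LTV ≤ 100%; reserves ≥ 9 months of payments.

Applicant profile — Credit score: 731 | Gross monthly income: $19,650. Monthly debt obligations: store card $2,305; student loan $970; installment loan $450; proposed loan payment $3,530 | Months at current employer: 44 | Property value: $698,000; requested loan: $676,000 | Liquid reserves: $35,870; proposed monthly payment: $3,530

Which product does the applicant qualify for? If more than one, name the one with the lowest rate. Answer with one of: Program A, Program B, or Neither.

Program B

Total debts = (2,305 + 970 + 450 + 3,530) = 7,255; DTI = 7,255/19,650 = 36.9%.
LTV = 676,000/698,000 = 96.8%.
Reserves = 35,870/3,530 = 10.2 months.
Program A: score 731 ≥ 580; DTI 36.9% ≤ 38%; LTV 96.8% > 90%; employment 44 ≥ 24 mo → does not qualify.
Program B: score 731 ≥ 680; DTI 36.9% ≤ 38%; LTV 96.8% ≤ 100%; reserves 10.2 ≥ 9 mo → qualifies.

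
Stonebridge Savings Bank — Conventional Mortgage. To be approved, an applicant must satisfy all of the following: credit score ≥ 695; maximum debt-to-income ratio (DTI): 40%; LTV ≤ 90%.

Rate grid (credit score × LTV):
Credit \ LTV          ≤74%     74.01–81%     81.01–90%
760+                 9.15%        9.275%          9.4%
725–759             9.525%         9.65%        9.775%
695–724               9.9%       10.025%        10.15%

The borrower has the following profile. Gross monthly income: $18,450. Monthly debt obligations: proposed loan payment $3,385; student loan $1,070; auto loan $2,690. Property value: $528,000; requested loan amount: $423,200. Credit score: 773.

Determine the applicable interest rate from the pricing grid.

Credit score 773 ≥ 695; Total monthly debts = (3,385 + 1,070 + 2,690) = 7,145. DTI: 7,145 ÷ 18,450 = 38.7%, within the 40% cap
LTV: 423,200 ÷ 528,000 = 80.2%, within 90% cap
Row: 773 falls in 760+. Column: 80.2% falls in 74.01–81%. Rate = 9.275%.

9.275%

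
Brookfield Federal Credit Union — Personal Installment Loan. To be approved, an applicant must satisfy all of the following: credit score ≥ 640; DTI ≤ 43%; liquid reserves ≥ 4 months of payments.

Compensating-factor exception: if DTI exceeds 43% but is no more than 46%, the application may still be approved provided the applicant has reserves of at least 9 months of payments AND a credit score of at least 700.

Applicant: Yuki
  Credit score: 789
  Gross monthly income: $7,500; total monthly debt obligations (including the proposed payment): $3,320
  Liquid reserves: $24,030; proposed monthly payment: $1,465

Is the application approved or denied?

Credit score 789 ≥ 640 (meets base)
DTI: 3,320 ÷ 7,500 = 44.3%, over the 43% base limit.
Reserves = 24,030/1,465 = 16.4 months ≥ 4
44.3% falls in the override range (43%–46%), so the compensating-factor test applies.
Reserves 16.4 ≥ 9 months; credit score 789 ≥ 700.
Both compensating conditions met → exception applies.

Approved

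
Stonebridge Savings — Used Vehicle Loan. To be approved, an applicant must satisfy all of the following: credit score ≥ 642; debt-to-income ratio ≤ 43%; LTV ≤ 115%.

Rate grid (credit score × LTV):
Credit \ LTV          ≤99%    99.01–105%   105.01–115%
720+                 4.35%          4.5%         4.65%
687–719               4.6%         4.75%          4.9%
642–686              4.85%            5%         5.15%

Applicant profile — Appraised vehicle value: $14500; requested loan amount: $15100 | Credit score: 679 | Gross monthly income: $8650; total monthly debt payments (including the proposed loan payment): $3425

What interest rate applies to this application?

Credit score 679 ≥ 642; DTI: 3,425 ÷ 8,650 = 39.6%, within the 43% cap
Loan-to-value = 15,100/14,500 = 104.1% — pass (115% max)
Credit 679 → row 642–686; LTV 104.1% → column 99.01–105%. Grid cell → 5%.

5%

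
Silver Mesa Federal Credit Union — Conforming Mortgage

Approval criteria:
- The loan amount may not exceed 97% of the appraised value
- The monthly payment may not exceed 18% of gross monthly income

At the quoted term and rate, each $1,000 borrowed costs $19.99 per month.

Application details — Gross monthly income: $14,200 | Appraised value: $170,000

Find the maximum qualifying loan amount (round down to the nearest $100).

$127,800

Payment cap: 18% × $14,200 = $2,556/month.
At $19.99 per $1,000, that supports 2,556/19.99 × 1,000 ≈ $127,863 → $127,800.
LTV cap: 97% × $170,000 = $164,900 → $164,900.
Binding constraint: payment-to-income.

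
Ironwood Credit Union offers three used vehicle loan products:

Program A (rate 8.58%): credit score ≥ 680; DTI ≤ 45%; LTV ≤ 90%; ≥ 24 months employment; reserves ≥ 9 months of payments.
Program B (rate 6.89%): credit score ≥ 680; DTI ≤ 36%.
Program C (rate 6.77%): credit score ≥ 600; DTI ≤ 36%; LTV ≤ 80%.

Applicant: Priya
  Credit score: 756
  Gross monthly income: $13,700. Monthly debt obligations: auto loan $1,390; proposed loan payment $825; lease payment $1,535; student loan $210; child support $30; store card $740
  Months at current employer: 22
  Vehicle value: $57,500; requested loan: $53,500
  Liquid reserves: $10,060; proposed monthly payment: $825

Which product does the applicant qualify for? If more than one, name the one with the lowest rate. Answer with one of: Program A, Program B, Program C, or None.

Program B

Total debts = (1,390 + 825 + 1,535 + 210 + 30 + 740) = 4,730; DTI = 4,730/13,700 = 34.5%.
LTV = 53,500/57,500 = 93%.
Reserves = 10,060/825 = 12.2 months.
Program A: score 756 ≥ 680; DTI 34.5% ≤ 45%; LTV 93% > 90%; employment 22 < 24 mo; reserves 12.2 ≥ 9 mo → does not qualify.
Program B: score 756 ≥ 680; DTI 34.5% ≤ 36% → qualifies.
Program C: score 756 ≥ 600; DTI 34.5% ≤ 36%; LTV 93% > 80% → does not qualify.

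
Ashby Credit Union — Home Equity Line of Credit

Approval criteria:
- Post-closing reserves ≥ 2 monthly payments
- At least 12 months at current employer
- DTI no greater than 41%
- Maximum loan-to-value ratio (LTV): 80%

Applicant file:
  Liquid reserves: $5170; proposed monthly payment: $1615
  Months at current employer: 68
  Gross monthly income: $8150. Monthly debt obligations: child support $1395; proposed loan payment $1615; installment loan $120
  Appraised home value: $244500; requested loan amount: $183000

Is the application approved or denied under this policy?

Approved

Liquid reserves cover 5,170/1,615 = 3.2 months — ≥ 2 required
Employment 68 ≥ 12 months
Total monthly debts = (1,395 + 1,615 + 120) = 3,130. Debt-to-income = 3,130/8,150 = 38.4% — meets 41% limit
LTV: 183,000 ÷ 244,500 = 74.8%, within 80% cap
All criteria satisfied.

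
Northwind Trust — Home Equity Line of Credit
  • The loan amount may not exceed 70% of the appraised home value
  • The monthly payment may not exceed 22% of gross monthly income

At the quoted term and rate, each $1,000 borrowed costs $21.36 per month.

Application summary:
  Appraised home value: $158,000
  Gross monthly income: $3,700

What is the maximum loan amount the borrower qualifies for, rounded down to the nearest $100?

$38,100

Payment cap: 22% × $3,700 = $814/month.
At $21.36 per $1,000, that supports 814/21.36 × 1,000 ≈ $38,108 → $38,100.
LTV cap: 70% × $158,000 = $110,600 → $110,600.
Binding constraint: payment-to-income.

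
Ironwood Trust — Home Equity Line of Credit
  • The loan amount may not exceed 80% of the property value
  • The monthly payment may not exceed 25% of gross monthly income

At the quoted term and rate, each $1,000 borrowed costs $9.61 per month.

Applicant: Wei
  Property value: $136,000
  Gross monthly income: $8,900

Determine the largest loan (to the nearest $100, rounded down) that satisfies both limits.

Payment cap: 25% × $8,900 = $2,225/month.
At $9.61 per $1,000, that supports 2,225/9.61 × 1,000 ≈ $231,529 → $231,500.
LTV cap: 80% × $136,000 = $108,800 → $108,800.
Binding constraint: loan-to-value.

$108,800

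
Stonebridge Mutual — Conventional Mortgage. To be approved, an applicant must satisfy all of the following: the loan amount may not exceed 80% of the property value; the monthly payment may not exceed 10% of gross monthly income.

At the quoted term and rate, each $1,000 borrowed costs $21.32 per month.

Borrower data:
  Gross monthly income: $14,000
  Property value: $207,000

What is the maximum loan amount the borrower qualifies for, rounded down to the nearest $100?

$65,600

Payment cap: 10% × $14,000 = $1,400/month.
At $21.32 per $1,000, that supports 1,400/21.32 × 1,000 ≈ $65,666 → $65,600.
LTV cap: 80% × $207,000 = $165,600 → $165,600.
Binding constraint: payment-to-income.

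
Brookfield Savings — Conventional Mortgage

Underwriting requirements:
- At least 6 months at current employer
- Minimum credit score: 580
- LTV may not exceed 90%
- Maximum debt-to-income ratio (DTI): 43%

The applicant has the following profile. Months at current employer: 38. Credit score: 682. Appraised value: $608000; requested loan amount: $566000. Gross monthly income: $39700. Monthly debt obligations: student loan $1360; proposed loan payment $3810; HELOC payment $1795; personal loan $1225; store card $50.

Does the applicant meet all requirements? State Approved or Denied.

Denied

Employment 38 ≥ 6 months
Credit score 682 ≥ 580 (meets)
LTV: 566,000 ÷ 608,000 = 93.1%, exceeds 90% cap
Total monthly debts = (1,360 + 3,810 + 1,795 + 1,225 + 50) = 8,240. DTI = 8,240/39,700 = 20.8% ≤ 43%
Fails on LTV.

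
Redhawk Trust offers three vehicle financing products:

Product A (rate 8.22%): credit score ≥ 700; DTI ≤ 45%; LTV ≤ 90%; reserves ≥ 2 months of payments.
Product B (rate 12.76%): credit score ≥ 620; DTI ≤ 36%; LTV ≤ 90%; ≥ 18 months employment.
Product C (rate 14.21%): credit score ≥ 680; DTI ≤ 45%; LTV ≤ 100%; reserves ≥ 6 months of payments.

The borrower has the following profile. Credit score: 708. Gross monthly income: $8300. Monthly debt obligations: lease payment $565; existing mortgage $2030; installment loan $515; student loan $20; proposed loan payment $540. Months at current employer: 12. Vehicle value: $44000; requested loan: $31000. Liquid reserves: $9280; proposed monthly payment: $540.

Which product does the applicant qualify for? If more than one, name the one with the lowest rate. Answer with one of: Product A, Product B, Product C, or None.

Product A

Total debts = (565 + 2,030 + 515 + 20 + 540) = 3,670; DTI = 3,670/8,300 = 44.2%.
LTV = 31,000/44,000 = 70.5%.
Reserves = 9,280/540 = 17.2 months.
Product A: score 708 ≥ 700; DTI 44.2% ≤ 45%; LTV 70.5% ≤ 90%; reserves 17.2 ≥ 2 mo → qualifies.
Product B: score 708 ≥ 620; DTI 44.2% > 36%; LTV 70.5% ≤ 90%; employment 12 < 18 mo → does not qualify.
Product C: score 708 ≥ 680; DTI 44.2% ≤ 45%; LTV 70.5% ≤ 100%; reserves 17.2 ≥ 6 mo → qualifies.
Qualifying: Product A, Product C. Lowest rate is 8.22% → Product A.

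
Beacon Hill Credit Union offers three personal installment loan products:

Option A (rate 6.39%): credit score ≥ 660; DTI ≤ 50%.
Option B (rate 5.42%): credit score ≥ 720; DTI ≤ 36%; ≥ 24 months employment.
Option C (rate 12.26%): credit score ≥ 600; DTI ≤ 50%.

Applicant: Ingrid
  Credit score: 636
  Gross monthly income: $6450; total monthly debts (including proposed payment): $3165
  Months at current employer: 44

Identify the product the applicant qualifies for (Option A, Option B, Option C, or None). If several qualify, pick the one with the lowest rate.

Option C

DTI = 3,165/6,450 = 49.1%.
Option A: score 636 < 660; DTI 49.1% ≤ 50% → does not qualify.
Option B: score 636 < 720; DTI 49.1% > 36%; employment 44 ≥ 24 mo → does not qualify.
Option C: score 636 ≥ 600; DTI 49.1% ≤ 50% → qualifies.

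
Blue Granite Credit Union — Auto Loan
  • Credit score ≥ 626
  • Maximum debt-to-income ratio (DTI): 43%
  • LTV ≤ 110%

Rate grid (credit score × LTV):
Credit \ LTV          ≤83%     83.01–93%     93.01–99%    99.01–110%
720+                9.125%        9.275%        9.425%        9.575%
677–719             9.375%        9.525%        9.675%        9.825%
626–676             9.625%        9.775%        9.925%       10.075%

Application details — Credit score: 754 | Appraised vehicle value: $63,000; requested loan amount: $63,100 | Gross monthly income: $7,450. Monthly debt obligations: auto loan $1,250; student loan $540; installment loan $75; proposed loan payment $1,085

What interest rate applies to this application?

9.575%

Credit score 754 ≥ 626; Total monthly debts = (1,250 + 540 + 75 + 1,085) = 2,950. DTI = 2,950/7,450 = 39.6% ≤ 43%
LTV: 63,100 ÷ 63,000 = 100.2%, within 110% cap
Row: 754 falls in 720+. Column: 100.2% falls in 99.01–110%. Rate = 9.575%.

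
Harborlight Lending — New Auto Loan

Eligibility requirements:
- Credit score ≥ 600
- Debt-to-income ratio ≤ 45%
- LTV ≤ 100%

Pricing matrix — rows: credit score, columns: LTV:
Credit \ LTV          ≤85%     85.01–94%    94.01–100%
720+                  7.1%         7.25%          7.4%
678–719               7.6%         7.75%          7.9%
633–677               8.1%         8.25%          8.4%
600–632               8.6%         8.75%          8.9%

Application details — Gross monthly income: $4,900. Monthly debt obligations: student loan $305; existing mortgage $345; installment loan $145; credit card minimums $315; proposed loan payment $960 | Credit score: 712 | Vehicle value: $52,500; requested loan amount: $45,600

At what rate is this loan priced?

7.75%

Credit score 712 ≥ 600; Total monthly debts = (305 + 345 + 145 + 315 + 960) = 2,070. DTI: 2,070 ÷ 4,900 = 42.2%, within the 45% cap
LTV: 45,600 ÷ 52,500 = 86.9%, within 100% cap
Row: 712 falls in 678–719. Column: 86.9% falls in 85.01–94%. Rate = 7.75%.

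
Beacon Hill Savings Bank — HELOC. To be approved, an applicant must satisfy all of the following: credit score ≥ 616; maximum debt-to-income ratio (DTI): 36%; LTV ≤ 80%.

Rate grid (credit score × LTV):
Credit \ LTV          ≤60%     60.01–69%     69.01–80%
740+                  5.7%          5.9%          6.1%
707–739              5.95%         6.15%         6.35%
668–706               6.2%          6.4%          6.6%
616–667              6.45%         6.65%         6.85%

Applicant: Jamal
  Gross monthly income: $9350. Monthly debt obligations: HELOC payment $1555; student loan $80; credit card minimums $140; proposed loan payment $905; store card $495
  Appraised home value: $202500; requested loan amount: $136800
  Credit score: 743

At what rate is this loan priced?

Credit score 743 ≥ 616; Total monthly debts = (1,555 + 80 + 140 + 905 + 495) = 3,175. DTI = 3,175/9,350 = 34% ≤ 36%
Loan-to-value = 136,800/202,500 = 67.6% — pass (80% max)
Score 743 is in the 740+ band; LTV 67.6% is in the 60.01–69% band → 5.9%.

5.9%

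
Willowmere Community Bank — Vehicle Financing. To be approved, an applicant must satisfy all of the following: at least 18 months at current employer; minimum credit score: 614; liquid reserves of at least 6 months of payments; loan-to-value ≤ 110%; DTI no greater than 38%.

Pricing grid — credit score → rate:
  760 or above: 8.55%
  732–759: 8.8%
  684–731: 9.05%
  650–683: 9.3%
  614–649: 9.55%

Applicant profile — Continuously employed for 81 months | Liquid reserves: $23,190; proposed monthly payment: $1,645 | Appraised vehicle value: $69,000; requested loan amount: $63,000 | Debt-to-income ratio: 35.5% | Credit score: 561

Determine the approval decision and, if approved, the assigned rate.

Credit score 561 < 614 (below minimum)
Debt-to-income 35.5% vs 38% cap — pass
Employment 81 ≥ 18 months
Reserves = 23,190/1,645 = 14.1 months ≥ 6
LTV = 63,000/69,000 = 91.3% ≤ 110%
Not all requirements met → denied.

Denied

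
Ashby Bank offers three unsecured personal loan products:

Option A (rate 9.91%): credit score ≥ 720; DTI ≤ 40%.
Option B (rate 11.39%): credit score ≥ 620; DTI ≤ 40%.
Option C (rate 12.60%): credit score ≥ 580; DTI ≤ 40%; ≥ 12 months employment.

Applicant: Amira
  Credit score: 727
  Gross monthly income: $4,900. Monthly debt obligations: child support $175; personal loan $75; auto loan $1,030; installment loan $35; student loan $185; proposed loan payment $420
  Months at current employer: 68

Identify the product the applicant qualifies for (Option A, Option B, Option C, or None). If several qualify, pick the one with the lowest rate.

Total debts = (175 + 75 + 1,030 + 35 + 185 + 420) = 1,920; DTI = 1,920/4,900 = 39.2%.
Option A: score 727 ≥ 720; DTI 39.2% ≤ 40% → qualifies.
Option B: score 727 ≥ 620; DTI 39.2% ≤ 40% → qualifies.
Option C: score 727 ≥ 580; DTI 39.2% ≤ 40%; employment 68 ≥ 12 mo → qualifies.
Qualifying: Option A, Option B, Option C. Lowest rate is 9.91% → Option A.

Option A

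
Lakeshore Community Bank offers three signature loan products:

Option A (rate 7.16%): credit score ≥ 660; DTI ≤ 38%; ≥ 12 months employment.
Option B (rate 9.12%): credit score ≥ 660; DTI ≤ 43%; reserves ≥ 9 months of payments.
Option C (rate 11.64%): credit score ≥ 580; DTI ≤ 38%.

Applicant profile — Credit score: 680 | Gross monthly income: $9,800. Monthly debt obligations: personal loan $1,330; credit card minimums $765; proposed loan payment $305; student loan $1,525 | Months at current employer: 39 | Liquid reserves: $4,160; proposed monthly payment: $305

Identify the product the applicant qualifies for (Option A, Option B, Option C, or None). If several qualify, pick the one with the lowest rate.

Total debts = (1,330 + 765 + 305 + 1,525) = 3,925; DTI = 3,925/9,800 = 40.1%.
Reserves = 4,160/305 = 13.6 months.
Option A: score 680 ≥ 660; DTI 40.1% > 38%; employment 39 ≥ 12 mo → does not qualify.
Option B: score 680 ≥ 660; DTI 40.1% ≤ 43%; reserves 13.6 ≥ 9 mo → qualifies.
Option C: score 680 ≥ 580; DTI 40.1% > 38% → does not qualify.

Option B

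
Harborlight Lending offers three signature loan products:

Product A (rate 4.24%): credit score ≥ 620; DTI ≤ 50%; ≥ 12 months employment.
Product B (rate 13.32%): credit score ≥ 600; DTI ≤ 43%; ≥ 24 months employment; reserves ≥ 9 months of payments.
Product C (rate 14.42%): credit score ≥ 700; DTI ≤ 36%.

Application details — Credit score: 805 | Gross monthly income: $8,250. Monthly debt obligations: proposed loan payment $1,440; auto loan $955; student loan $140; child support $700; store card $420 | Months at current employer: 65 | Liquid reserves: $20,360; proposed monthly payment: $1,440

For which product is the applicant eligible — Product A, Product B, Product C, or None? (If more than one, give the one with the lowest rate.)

Product A

Total debts = (1,440 + 955 + 140 + 700 + 420) = 3,655; DTI = 3,655/8,250 = 44.3%.
Reserves = 20,360/1,440 = 14.1 months.
Product A: score 805 ≥ 620; DTI 44.3% ≤ 50%; employment 65 ≥ 12 mo → qualifies.
Product B: score 805 ≥ 600; DTI 44.3% > 43%; employment 65 ≥ 24 mo; reserves 14.1 ≥ 9 mo → does not qualify.
Product C: score 805 ≥ 700; DTI 44.3% > 36% → does not qualify.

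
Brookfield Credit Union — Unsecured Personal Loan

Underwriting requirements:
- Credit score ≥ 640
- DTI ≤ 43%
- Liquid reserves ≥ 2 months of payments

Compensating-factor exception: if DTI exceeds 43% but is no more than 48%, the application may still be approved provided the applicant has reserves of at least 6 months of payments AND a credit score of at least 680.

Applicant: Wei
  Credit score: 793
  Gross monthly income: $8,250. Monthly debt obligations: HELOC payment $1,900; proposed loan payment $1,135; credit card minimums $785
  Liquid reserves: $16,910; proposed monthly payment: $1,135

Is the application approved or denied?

Credit score 793 ≥ 640 (meets base)
Total debts = (1,900 + 1,135 + 785) = 3,820. DTI = 3,820/8,250 = 46.3% > 43% — standard DTI limit exceeded.
Reserves: 16,910 ÷ 1,135 = 14.9 months (meets 2-month minimum)
46.3% falls in the override range (43%–48%), so the compensating-factor test applies.
Override check — reserves: 14.9 mo (ok); score: 793 (ok).
Both compensating conditions met → exception applies.

Approved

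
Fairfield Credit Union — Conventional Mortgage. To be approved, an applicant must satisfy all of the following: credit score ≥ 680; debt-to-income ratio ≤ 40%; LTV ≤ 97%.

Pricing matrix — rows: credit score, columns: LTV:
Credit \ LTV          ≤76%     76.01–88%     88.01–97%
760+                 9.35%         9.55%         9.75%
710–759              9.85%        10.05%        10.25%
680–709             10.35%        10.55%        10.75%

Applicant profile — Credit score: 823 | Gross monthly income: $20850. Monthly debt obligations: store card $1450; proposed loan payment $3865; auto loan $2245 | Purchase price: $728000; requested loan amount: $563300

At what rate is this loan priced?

Credit score 823 ≥ 680; Total monthly debts = (1,450 + 3,865 + 2,245) = 7,560. DTI = 7,560/20,850 = 36.3% ≤ 40%
LTV = 563,300/728,000 = 77.4% ≤ 97%
Credit 823 → row 760+; LTV 77.4% → column 76.01–88%. Grid cell → 9.55%.

9.55%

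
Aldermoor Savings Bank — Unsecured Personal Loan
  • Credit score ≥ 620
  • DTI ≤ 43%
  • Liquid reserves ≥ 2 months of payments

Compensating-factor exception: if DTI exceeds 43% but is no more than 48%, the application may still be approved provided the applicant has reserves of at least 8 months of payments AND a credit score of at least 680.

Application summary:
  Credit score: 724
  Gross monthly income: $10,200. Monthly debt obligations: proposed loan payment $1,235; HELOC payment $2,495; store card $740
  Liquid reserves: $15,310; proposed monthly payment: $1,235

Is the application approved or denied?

Approved

Credit score 724 ≥ 620 (meets base)
Total debts = (1,235 + 2,495 + 740) = 4,470. DTI: 4,470 ÷ 10,200 = 43.8%, over the 43% base limit.
Reserves = 15,310/1,235 = 12.4 months ≥ 2
DTI 43.8% is within the 43%–48% exception band; checking compensating factors.
Reserves 12.4 ≥ 8 months; credit score 724 ≥ 680.
Both override conditions satisfied; DTI exception granted.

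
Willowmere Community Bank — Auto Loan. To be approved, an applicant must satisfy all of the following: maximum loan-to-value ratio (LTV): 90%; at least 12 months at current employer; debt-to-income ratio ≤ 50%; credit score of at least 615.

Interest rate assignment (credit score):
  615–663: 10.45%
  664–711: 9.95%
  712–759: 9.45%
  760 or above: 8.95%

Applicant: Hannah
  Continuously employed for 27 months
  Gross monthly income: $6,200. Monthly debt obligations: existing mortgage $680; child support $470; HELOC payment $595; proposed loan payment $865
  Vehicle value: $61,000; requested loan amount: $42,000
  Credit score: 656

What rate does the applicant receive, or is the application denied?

Credit score 656 ≥ 615 (meets minimum)
Employment 27 ≥ 12 months
Total monthly debts = (680 + 470 + 595 + 865) = 2,610. Debt-to-income = 2,610/6,200 = 42.1% — meets 50% limit
LTV = 42,000/61,000 = 68.9% ≤ 90%
All requirements met. Score 656 falls in the 615–663 tier → 10.45%.

Approved at 10.45%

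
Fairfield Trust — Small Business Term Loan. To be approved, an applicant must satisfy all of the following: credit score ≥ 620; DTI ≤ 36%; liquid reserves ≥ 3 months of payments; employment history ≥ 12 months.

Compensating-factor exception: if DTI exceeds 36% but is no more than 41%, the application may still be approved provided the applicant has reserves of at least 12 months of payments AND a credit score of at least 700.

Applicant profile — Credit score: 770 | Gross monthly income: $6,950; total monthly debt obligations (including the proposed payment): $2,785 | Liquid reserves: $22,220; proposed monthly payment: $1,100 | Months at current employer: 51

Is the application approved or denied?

Credit score 770 ≥ 620 (meets base)
DTI = 2,785/6,950 = 40.1% > 36% — standard DTI limit exceeded.
Reserves: 22,220 ÷ 1,100 = 20.2 months (meets 3-month minimum)
Employment 51 ≥ 12 months
DTI 40.1% is within the 36%–41% exception band; checking compensating factors.
Override check — reserves: 20.2 mo (ok); score: 770 (ok).
Both compensating conditions met → exception applies.

Approved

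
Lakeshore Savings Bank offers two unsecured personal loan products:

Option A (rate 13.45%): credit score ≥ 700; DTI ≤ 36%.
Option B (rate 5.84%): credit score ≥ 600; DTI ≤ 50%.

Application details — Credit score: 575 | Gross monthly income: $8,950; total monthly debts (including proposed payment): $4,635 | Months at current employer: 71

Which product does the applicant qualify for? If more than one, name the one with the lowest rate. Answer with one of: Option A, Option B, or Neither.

Neither

DTI = 4,635/8,950 = 51.8%.
Option A: score 575 < 700; DTI 51.8% > 36% → does not qualify.
Option B: score 575 < 600; DTI 51.8% > 50% → does not qualify.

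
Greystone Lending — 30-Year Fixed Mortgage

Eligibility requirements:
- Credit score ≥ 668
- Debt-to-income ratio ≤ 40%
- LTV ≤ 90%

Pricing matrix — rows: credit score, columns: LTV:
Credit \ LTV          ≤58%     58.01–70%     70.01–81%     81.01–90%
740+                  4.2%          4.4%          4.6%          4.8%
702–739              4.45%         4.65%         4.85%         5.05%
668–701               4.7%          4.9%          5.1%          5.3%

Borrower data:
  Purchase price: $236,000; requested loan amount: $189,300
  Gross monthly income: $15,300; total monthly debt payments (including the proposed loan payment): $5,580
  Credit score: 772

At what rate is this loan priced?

Credit score 772 ≥ 668; DTI = 5,580/15,300 = 36.5% ≤ 40%
LTV: 189,300 ÷ 236,000 = 80.2%, within 90% cap
Row: 772 falls in 740+. Column: 80.2% falls in 70.01–81%. Rate = 4.6%.

4.6%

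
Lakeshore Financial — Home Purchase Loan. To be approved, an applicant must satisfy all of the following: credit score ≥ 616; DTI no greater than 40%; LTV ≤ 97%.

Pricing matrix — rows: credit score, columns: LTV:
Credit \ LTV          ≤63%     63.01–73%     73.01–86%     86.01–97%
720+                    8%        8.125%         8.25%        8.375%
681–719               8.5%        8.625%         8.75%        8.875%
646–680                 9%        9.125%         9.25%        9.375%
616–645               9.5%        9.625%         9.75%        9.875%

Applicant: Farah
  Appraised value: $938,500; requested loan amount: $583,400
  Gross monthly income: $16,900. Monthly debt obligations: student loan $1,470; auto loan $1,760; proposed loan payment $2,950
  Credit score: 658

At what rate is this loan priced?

Credit score 658 ≥ 616; Total monthly debts = (1,470 + 1,760 + 2,950) = 6,180. DTI: 6,180 ÷ 16,900 = 36.6%, within the 40% cap
LTV: 583,400 ÷ 938,500 = 62.2%, within 97% cap
Score 658 is in the 646–680 band; LTV 62.2% is in the ≤63% band → 9%.

9%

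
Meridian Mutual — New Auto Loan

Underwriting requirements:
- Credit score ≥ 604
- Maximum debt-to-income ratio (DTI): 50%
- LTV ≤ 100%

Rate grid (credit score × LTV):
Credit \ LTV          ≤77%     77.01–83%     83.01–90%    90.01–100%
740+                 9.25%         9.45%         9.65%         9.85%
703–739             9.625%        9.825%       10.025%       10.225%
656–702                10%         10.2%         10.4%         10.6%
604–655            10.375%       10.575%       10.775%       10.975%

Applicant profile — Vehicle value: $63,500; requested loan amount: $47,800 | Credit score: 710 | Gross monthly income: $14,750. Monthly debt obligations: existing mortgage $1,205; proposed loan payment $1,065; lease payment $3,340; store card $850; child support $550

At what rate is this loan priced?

9.625%

Credit score 710 ≥ 604; Total monthly debts = (1,205 + 1,065 + 3,340 + 850 + 550) = 7,010. DTI = 7,010/14,750 = 47.5% ≤ 50%
LTV = 47,800/63,500 = 75.3% ≤ 100%
Row: 710 falls in 703–739. Column: 75.3% falls in ≤77%. Rate = 9.625%.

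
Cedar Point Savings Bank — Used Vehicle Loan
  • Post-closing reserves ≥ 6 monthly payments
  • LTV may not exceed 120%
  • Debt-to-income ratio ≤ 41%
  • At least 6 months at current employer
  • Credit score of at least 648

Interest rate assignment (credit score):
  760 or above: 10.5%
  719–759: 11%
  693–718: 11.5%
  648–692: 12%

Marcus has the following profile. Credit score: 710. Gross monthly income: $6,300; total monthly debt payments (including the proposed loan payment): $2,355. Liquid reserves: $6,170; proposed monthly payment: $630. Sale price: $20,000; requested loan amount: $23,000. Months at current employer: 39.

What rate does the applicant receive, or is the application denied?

Approved at 11.5%

Credit score 710 ≥ 648 (meets minimum)
Employment 39 ≥ 6 months
Reserves = 6,170/630 = 9.8 months ≥ 6
DTI = 2,355/6,300 = 37.4% ≤ 41%
LTV: 23,000 ÷ 20,000 = 115%, within 120% cap
All requirements met. Score 710 falls in the 693–718 tier → 11.5%.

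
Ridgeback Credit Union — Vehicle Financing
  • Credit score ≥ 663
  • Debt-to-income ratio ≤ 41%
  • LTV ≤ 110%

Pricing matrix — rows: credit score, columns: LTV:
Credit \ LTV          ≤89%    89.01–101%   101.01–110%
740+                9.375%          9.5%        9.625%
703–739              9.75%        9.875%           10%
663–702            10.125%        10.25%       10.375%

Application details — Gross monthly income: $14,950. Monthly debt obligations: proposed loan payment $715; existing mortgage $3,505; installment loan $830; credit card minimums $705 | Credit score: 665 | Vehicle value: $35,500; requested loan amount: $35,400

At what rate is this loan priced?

10.25%

Credit score 665 ≥ 663; Total monthly debts = (715 + 3,505 + 830 + 705) = 5,755. DTI = 5,755/14,950 = 38.5% ≤ 41%
LTV: 35,400 ÷ 35,500 = 99.7%, within 110% cap
Row: 665 falls in 663–702. Column: 99.7% falls in 89.01–101%. Rate = 10.25%.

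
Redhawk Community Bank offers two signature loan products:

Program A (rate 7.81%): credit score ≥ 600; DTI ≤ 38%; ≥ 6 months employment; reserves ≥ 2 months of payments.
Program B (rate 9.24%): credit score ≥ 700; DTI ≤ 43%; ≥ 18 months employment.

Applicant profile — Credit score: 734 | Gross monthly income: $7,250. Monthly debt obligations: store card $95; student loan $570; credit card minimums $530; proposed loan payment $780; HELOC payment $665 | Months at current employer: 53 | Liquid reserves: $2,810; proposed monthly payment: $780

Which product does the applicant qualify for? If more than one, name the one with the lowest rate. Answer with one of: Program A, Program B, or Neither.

Total debts = (95 + 570 + 530 + 780 + 665) = 2,640; DTI = 2,640/7,250 = 36.4%.
Reserves = 2,810/780 = 3.6 months.
Program A: score 734 ≥ 600; DTI 36.4% ≤ 38%; employment 53 ≥ 6 mo; reserves 3.6 ≥ 2 mo → qualifies.
Program B: score 734 ≥ 700; DTI 36.4% ≤ 43%; employment 53 ≥ 18 mo → qualifies.
Qualifying: Program A, Program B. Lowest rate is 7.81% → Program A.

Program A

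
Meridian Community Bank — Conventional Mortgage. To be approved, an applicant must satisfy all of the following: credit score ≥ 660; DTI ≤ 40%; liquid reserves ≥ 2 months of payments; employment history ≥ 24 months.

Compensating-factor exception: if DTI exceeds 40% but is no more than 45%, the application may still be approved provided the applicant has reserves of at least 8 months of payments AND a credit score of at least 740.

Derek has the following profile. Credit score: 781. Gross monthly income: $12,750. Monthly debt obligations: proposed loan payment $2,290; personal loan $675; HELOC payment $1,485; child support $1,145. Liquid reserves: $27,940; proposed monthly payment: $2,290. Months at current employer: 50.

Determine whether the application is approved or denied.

Credit score 781 ≥ 660 (meets base)
Total debts = (2,290 + 675 + 1,485 + 1,145) = 5,595. DTI = 5,595/12,750 = 43.9% > 40% — standard DTI limit exceeded.
Reserves = 27,940/2,290 = 12.2 months ≥ 2
Employment 50 ≥ 24 months
DTI 43.9% is within the 40%–45% exception band; checking compensating factors.
Reserves 12.2 ≥ 8 months; credit score 781 ≥ 740.
Both compensating conditions met → exception applies.

Approved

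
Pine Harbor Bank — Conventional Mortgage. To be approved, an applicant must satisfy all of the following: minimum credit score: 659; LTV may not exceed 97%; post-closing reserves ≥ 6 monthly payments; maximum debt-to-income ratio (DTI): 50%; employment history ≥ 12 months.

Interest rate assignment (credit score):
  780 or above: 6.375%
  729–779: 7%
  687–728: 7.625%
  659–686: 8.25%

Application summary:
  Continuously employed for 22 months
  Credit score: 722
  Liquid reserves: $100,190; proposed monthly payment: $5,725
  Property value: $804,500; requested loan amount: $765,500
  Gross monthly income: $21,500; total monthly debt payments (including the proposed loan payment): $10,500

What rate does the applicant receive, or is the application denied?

Credit score 722 ≥ 659 (meets minimum)
DTI: 10,500 ÷ 21,500 = 48.8%, within the 50% cap
Employment 22 ≥ 12 months
LTV: 765,500 ÷ 804,500 = 95.2%, within 97% cap
Liquid reserves cover 100,190/5,725 = 17.5 months — ≥ 6 required
All requirements met. Score 722 falls in the 687–728 tier → 7.625%.

Approved at 7.625%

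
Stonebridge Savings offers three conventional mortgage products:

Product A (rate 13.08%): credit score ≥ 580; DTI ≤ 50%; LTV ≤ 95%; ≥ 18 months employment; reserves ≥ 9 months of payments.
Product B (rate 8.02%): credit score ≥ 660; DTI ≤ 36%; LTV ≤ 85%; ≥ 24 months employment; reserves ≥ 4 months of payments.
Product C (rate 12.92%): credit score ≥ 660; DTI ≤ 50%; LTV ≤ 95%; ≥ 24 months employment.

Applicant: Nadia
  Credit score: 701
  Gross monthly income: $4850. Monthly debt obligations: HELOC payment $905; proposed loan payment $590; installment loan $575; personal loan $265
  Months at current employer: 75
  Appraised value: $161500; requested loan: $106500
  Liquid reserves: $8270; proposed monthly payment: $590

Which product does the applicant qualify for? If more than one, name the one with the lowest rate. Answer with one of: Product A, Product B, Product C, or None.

Product C

Total debts = (905 + 590 + 575 + 265) = 2,335; DTI = 2,335/4,850 = 48.1%.
LTV = 106,500/161,500 = 65.9%.
Reserves = 8,270/590 = 14.0 months.
Product A: score 701 ≥ 580; DTI 48.1% ≤ 50%; LTV 65.9% ≤ 95%; employment 75 ≥ 18 mo; reserves 14.0 ≥ 9 mo → qualifies.
Product B: score 701 ≥ 660; DTI 48.1% > 36%; LTV 65.9% ≤ 85%; employment 75 ≥ 24 mo; reserves 14.0 ≥ 4 mo → does not qualify.
Product C: score 701 ≥ 660; DTI 48.1% ≤ 50%; LTV 65.9% ≤ 95%; employment 75 ≥ 24 mo → qualifies.
Qualifying: Product A, Product C. Lowest rate is 12.92% → Product C.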